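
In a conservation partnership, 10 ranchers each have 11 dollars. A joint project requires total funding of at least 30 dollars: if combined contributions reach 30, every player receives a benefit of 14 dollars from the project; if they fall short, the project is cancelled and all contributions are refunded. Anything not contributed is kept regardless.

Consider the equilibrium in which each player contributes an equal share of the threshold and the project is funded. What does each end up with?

22 dollars

Equal share of the threshold: 30/10 = 3.
At this profile no one gains by cutting their contribution: any cut drops the total below 30, the project is cancelled, contributions are refunded, and the deviator ends with 11, which is less than 11 − 3 + 14 = 22. Contributing more than 3 just wastes the excess. So contributing exactly 3 is a best response.
Each player's payoff: 11 − 3 + 14 = 22.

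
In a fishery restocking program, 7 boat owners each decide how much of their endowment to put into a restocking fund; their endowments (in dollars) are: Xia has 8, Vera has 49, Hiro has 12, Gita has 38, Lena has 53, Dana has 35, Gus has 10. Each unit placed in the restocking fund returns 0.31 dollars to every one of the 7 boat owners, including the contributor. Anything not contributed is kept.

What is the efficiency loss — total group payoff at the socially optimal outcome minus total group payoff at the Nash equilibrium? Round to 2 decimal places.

The private return per contributed unit is 0.31 < 1 for everyone, so the Nash equilibrium is zero contribution and the group total is Σ E_j = 8 + 49 + 12 + 38 + 53 + 35 + 10 = 205.
Each contributed unit returns 2.170 to the group, so the social optimum is full contribution by everyone: group total = 2.170 × 205 = 444.85.
Efficiency loss = (2.170 − 1) × 205 = 239.85.

239.85 dollars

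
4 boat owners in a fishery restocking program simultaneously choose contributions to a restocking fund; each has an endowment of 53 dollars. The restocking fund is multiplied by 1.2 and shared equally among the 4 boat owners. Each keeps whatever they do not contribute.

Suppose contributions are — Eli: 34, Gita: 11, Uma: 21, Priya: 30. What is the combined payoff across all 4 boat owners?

231.20 dollars

Total contributed: 34 + 11 + 21 + 30 = 96; total kept: 4 × 53 − 96 = 116.
The restocking fund pays out 1.2 × 96 = 115.20 in aggregate.
Group total = 116 + 115.20 = 231.20.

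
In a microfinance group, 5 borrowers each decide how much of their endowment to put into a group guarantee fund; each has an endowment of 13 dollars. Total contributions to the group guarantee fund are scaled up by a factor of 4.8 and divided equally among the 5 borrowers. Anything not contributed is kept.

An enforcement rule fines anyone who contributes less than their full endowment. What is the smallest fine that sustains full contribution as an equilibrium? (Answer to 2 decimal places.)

0.52 dollars

Given the others contribute fully, the best deviation is to contribute 0 (any partial contribution still incurs the fine and gives up units whose private return 0.9600 is below 1).
Deviating from 13 to 0 saves 13 dollars but forfeits the deviator's share of the drop in the group guarantee fund: 4.8/5 × 13 = 12.48.
So the deviation gain is 13 − 12.48 = 0.52, and the fine must be at least 0.52 dollars to wipe it out.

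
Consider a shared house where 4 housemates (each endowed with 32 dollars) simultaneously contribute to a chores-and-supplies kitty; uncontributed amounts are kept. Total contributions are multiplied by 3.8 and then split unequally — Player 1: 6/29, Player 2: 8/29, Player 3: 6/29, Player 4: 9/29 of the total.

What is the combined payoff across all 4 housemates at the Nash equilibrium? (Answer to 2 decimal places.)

For player j, contributing a unit is worthwhile iff 3.8 × (j's share) ≥ 1, i.e. iff j's share is at least 0.2632.
Player 2 and Player 4 are above the threshold, contributing 32 each; the remaining 2 contribute 0. Total contributed: 64.
The chores-and-supplies kitty pays out 3.8 × 64 = 243.20 in total (split across the unequal shares, but the aggregate is all that matters for the group sum).
The 2 free-riders keep 32 each, adding 64. Group total = 64 + 243.20 = 307.20.

307.20 dollars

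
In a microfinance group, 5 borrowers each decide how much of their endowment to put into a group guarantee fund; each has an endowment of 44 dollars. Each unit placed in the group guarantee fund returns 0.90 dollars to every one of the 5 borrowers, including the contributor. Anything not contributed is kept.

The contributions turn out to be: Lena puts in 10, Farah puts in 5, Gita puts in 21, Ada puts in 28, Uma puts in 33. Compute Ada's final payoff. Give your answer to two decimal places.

Total contributed: 10 + 5 + 21 + 28 + 33 = 97.
Each receives 0.90 × 97 = 87.30 from the group guarantee fund.
Ada keeps 44 − 28 = 16, so Ada's payoff is 16 + 87.30 = 103.30.

103.30 dollars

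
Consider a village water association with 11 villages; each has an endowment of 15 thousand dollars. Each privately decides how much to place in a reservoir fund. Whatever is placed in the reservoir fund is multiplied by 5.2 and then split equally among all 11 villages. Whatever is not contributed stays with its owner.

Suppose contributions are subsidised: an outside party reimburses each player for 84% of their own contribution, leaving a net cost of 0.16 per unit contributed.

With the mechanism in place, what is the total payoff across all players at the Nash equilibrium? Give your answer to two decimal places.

996.60 thousand dollars

With the mechanism, a contributed unit returns (5.2/11) / 0.16 = 2.9545 per unit of net cost to the contributor — now above 1 — so contributing fully is weakly dominant for every player.
At the Nash equilibrium everyone contributes 15. Group total payoff = 11 × (15 × 0.84 + 5.2 × 15) = 996.60.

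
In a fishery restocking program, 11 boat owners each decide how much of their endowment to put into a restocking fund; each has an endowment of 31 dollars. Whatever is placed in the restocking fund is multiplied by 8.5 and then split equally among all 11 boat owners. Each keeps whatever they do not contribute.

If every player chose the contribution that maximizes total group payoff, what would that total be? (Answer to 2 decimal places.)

Each contributed unit returns 8.500 to the group as a whole (0.7727 to each of 11 players), which exceeds 1, so the social optimum is full contribution: group total = 8.500 × 341 = 2898.50.

2898.50 dollars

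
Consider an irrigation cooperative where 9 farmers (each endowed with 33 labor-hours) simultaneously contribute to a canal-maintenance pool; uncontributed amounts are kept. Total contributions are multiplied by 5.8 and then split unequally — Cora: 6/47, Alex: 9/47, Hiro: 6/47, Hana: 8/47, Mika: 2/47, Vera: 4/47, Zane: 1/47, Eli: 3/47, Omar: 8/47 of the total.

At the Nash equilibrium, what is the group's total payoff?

455.40 labor-hours

Player j's private return per contributed unit is 5.8 × (j's share). Contributing is weakly dominant for j when that share is at least 1/5.8 = 0.1724, and contributing 0 is dominant otherwise.
The only share above 0.1724 is Alex's 9/47, contributing 33; the remaining 8 contribute 0. Total contributed: 33.
The canal-maintenance pool pays out 5.8 × 33 = 191.40 in total (split across the unequal shares, but the aggregate is all that matters for the group sum).
The 8 free-riders keep 33 each, adding 264. Group total = 264 + 191.40 = 455.40.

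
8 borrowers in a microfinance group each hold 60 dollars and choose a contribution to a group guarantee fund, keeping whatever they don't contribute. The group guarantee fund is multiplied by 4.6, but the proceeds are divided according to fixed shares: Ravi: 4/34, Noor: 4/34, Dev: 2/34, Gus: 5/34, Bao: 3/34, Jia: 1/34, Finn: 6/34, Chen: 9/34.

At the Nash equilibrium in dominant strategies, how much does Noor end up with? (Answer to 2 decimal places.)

A player with share s gets back 4.6·s per unit contributed, so full contribution is dominant for anyone with s > 1/4.6 = 0.2174 and zero contribution is dominant for anyone below.
Only Chen (9/34) clears that bar, contributing 60; the remaining 7 contribute 0. Total contributed: 60.
Noor keeps 60 and receives 4.6 × 60 × 4/34 = 32.47 from the group guarantee fund, for a payoff of 92.47.

92.47 dollars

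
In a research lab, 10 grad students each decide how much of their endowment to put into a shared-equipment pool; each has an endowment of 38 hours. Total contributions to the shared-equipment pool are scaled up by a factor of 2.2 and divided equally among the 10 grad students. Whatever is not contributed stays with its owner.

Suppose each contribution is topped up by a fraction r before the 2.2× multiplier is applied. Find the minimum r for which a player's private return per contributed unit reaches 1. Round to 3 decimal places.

3.545

With matching at rate r, one contributed unit becomes (1 + r) in the shared-equipment pool and returns 2.2 × (1 + r) / 10 to the contributor.
Setting this equal to 1: 1 + r = 10/2.2 = 4.5455.
So the minimum matching rate is r = 4.5455 − 1 = 3.545.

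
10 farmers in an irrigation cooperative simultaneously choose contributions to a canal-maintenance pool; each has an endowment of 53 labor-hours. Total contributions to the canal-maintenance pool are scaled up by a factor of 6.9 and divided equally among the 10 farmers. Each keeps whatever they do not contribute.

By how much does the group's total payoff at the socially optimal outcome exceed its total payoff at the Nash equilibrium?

Each contributed unit returns 6.9/10 = 0.6900 to its contributor — below 1 — so contributing 0 is dominant for every player. At the Nash equilibrium everyone keeps their 53, and the group total is 10 × 53 = 530.
Each contributed unit returns 6.900 to the group as a whole (0.6900 to each of 10 players), which exceeds 1, so the social optimum is full contribution: group total = 6.900 × 530 = 3657.00.
Efficiency loss = 3657.00 − 530 = 3127.00.

3127.00 labor-hours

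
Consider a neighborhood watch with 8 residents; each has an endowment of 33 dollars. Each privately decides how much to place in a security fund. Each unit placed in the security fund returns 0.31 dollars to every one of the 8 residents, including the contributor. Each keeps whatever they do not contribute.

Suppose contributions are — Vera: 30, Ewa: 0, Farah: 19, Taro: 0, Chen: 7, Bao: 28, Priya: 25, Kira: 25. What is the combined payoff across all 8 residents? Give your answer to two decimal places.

Total contributed: 30 + 0 + 19 + 0 + 7 + 28 + 25 + 25 = 134; total kept: 8 × 33 − 134 = 130.
The security fund pays out 0.31 × 8 × 134 = 332.32 in aggregate.
Group total = 130 + 332.32 = 462.32.

462.32 dollars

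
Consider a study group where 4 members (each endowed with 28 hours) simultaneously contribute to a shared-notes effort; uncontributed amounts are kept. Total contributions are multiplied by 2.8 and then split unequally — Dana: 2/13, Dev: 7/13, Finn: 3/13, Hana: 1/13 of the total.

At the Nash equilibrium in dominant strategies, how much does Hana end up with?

Player j's private return per contributed unit is 2.8 × (j's share). Contributing is weakly dominant for j when that share is at least 1/2.8 = 0.3571, and contributing 0 is dominant otherwise.
Dev alone (share 7/13) is above the threshold, contributing 28; the remaining 3 contribute 0. Total contributed: 28.
Hana keeps 28 and receives 2.8 × 28 × 1/13 = 6.03 from the shared-notes effort, for a payoff of 34.03.

34.03 hours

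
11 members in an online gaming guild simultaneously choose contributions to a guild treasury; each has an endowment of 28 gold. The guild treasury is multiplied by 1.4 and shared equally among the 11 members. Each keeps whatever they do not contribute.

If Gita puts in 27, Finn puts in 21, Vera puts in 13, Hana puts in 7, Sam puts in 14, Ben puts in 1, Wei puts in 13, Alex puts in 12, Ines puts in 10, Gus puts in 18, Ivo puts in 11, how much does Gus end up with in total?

28.71 gold

Total contributed: 27 + 21 + 13 + 7 + 14 + 1 + 13 + 12 + 10 + 18 + 11 = 147.
Each receives 1.4 × 147 / 11 = 18.71 from the guild treasury.
Gus keeps 28 − 18 = 10, so Gus's payoff is 10 + 18.71 = 28.71.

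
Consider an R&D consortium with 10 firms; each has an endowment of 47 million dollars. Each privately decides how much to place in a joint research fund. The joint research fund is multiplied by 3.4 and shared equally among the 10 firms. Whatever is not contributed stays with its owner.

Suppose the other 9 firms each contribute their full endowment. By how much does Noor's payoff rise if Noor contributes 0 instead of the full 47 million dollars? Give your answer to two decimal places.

Switching from a contribution of 47 to 0 lets Noor keep an extra 47 million dollars, but lowers the joint research fund by 47, which costs Noor their own share of that drop: 3.4/10 × 47 = 15.98.
Net gain = 47 − 15.98 = 31.02. The private return per contributed unit (0.3400) is below 1, so free-riding is indeed the best response regardless of what the others do.

31.02 million dollars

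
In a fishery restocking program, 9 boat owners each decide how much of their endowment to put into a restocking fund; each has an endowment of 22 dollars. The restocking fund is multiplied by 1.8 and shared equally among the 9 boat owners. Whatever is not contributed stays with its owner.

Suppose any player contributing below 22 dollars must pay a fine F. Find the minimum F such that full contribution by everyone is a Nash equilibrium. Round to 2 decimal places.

Given the others contribute fully, the best deviation is to contribute 0 (any partial contribution still incurs the fine and gives up units whose private return 0.2000 is below 1).
Deviating from 22 to 0 saves 22 dollars but forfeits the deviator's share of the drop in the restocking fund: 1.8/9 × 22 = 4.40.
So the deviation gain is 22 − 4.40 = 17.60, and the fine must be at least 17.60 dollars to wipe it out.

17.60 dollars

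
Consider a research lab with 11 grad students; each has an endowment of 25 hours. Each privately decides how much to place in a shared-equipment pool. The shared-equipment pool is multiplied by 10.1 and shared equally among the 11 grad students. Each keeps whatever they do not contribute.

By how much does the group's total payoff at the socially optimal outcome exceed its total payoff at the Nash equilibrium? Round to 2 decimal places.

2502.50 hours

Each contributed unit returns 10.1/11 = 0.9182 to its contributor — below 1 — so contributing 0 is dominant for every player. At the Nash equilibrium everyone keeps their 25, and the group total is 11 × 25 = 275.
Each contributed unit returns 10.100 to the group as a whole (0.9182 to each of 11 players), which exceeds 1, so the social optimum is full contribution: group total = 10.100 × 275 = 2777.50.
Efficiency loss = 2777.50 − 275 = 2502.50.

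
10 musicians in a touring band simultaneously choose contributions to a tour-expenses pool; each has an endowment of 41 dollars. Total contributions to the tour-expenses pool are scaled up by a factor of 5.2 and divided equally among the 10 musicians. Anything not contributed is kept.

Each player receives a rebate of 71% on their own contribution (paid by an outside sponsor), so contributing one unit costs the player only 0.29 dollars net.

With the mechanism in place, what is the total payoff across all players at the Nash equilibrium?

The effective private return per unit is now (5.2/10) / 0.29 = 1.7931 > 1, so every player's dominant strategy flips to full contribution.
At the Nash equilibrium everyone contributes 41. Group total payoff = 10 × (41 × 0.71 + 5.2 × 41) = 2423.10.

2423.10 dollars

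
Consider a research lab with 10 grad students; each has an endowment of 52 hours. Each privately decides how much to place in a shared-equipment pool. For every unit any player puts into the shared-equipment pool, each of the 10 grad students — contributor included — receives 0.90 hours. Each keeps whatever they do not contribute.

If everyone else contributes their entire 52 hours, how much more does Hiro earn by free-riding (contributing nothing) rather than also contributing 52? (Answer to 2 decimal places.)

5.20 hours

Switching from a contribution of 52 to 0 lets Hiro keep an extra 52 hours, but lowers the shared-equipment pool by 52, which costs Hiro their own share of that drop: 0.90 × 52 = 46.80.
Net gain = 52 − 46.80 = 5.20. The private return per contributed unit (0.90) is below 1, so free-riding is indeed the best response regardless of what the others do.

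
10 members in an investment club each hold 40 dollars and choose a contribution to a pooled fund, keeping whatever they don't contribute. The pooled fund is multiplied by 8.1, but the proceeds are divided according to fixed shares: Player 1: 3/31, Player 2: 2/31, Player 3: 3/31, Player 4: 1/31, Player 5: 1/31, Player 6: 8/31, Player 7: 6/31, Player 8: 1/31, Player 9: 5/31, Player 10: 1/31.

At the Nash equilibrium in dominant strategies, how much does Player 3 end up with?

134.06 dollars

Each unit j contributes comes back to j as 8.1 × (j's share), so j prefers to contribute only if that share exceeds 1/8.1 = 0.1235; otherwise keeping the unit dominates.
Player 6, Player 7 and Player 9 clear that bar, contributing 40 each; the remaining 7 contribute 0. Total contributed: 120.
Player 3 keeps 40 and receives 8.1 × 120 × 3/31 = 94.06 from the pooled fund, for a payoff of 134.06.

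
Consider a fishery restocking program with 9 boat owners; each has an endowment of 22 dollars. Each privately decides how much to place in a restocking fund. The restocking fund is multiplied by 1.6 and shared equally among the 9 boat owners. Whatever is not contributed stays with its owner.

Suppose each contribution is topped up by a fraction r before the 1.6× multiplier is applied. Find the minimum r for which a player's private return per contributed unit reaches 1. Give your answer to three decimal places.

With matching at rate r, one contributed unit becomes (1 + r) in the restocking fund and returns 1.6 × (1 + r) / 9 to the contributor.
Setting this equal to 1: 1 + r = 9/1.6 = 5.6250.
So the minimum matching rate is r = 5.6250 − 1 = 4.625.

4.625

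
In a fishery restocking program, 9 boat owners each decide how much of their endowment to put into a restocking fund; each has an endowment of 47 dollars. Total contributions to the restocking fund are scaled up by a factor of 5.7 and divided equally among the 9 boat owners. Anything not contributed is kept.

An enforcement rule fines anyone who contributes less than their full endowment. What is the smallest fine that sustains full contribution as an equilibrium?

17.23 dollars

Given the others contribute fully, the best deviation is to contribute 0 (any partial contribution still incurs the fine and gives up units whose private return 0.6333 is below 1).
Deviating from 47 to 0 saves 47 dollars but forfeits the deviator's share of the drop in the restocking fund: 5.7/9 × 47 = 29.77.
So the deviation gain is 47 − 29.77 = 17.23, and the fine must be at least 17.23 dollars to wipe it out.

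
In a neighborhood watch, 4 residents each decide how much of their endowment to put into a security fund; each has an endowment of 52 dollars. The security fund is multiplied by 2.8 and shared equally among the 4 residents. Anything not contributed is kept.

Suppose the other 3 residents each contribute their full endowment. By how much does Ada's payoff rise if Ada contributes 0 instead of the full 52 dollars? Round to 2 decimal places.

Switching from a contribution of 52 to 0 lets Ada keep an extra 52 dollars, but lowers the security fund by 52, which costs Ada their own share of that drop: 2.8/4 × 52 = 36.40.
Net gain = 52 − 36.40 = 15.60. The private return per contributed unit (0.7000) is below 1, so free-riding is indeed the best response regardless of what the others do.

15.60 dollars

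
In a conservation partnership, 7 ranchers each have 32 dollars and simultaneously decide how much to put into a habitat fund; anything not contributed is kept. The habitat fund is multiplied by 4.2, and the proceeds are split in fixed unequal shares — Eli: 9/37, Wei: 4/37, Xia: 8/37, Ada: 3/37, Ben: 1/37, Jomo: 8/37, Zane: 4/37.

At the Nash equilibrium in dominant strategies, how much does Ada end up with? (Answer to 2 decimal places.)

42.90 dollars

Each unit j contributes comes back to j as 4.2 × (j's share), so j prefers to contribute only if that share exceeds 1/4.2 = 0.2381; otherwise keeping the unit dominates.
Eli alone (share 9/37) is above the threshold, contributing 32; the remaining 6 contribute 0. Total contributed: 32.
Ada keeps 32 and receives 4.2 × 32 × 3/37 = 10.90 from the habitat fund, for a payoff of 42.90.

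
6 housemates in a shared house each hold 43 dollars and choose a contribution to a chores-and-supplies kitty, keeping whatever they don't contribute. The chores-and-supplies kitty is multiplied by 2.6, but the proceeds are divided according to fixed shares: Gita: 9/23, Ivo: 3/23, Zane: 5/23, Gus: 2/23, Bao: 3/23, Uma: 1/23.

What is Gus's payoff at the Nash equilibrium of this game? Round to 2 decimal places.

52.72 dollars

For player j, contributing a unit is worthwhile iff 2.6 × (j's share) ≥ 1, i.e. iff j's share is at least 0.3846.
The only share above 0.3846 is Gita's 9/23, contributing 43; the remaining 5 contribute 0. Total contributed: 43.
Gus keeps 43 and receives 2.6 × 43 × 2/23 = 9.72 from the chores-and-supplies kitty, for a payoff of 52.72.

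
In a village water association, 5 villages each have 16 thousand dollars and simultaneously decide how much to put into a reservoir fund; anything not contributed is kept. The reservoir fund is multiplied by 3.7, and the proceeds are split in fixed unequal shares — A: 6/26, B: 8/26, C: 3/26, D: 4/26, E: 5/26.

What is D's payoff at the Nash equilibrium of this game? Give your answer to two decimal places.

For player j, contributing a unit is worthwhile iff 3.7 × (j's share) ≥ 1, i.e. iff j's share is at least 0.2703.
The only share above 0.2703 is B's 8/26, contributing 16; the remaining 4 contribute 0. Total contributed: 16.
D keeps 16 and receives 3.7 × 16 × 4/26 = 9.11 from the reservoir fund, for a payoff of 25.11.

25.11 thousand dollars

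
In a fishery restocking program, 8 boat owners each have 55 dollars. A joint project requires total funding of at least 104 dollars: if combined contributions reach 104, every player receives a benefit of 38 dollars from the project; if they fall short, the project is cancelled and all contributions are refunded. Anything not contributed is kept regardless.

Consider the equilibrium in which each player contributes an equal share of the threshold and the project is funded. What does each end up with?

Equal share of the threshold: 104/8 = 13.
At this profile no one gains by cutting their contribution: any cut drops the total below 104, the project is cancelled, contributions are refunded, and the deviator ends with 55, which is less than 55 − 13 + 38 = 80. Contributing more than 13 just wastes the excess. So contributing exactly 13 is a best response.
Each player's payoff: 55 − 13 + 38 = 80.

80 dollars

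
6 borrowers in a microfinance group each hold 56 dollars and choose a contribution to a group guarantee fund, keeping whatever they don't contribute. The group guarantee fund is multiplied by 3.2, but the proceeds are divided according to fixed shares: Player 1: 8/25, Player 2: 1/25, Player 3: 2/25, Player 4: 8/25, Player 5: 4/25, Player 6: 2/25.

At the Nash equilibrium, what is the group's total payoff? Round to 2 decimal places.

582.40 dollars

Player j's private return per contributed unit is 3.2 × (j's share). Contributing is weakly dominant for j when that share is at least 1/3.2 = 0.3125, and contributing 0 is dominant otherwise.
Player 1 and Player 4 clear that bar, contributing 56 each; the remaining 4 contribute 0. Total contributed: 112.
The group guarantee fund pays out 3.2 × 112 = 358.40 in total (split across the unequal shares, but the aggregate is all that matters for the group sum).
The 4 free-riders keep 56 each, adding 224. Group total = 224 + 358.40 = 582.40.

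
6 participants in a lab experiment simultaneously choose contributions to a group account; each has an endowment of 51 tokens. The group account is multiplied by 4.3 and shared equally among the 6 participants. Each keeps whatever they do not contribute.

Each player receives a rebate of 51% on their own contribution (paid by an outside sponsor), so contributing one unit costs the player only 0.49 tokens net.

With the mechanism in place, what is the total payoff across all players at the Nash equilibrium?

Under the mechanism each unit contributed yields (4.3/6) / 0.49 = 1.4626 back to its contributor per unit of net cost, which exceeds 1, making full contribution the dominant choice for everyone.
So the Nash equilibrium is full contribution by all 6; the group earns 6 × (51 × 0.51 + 4.3 × 51) = 1471.86.

1471.86 tokens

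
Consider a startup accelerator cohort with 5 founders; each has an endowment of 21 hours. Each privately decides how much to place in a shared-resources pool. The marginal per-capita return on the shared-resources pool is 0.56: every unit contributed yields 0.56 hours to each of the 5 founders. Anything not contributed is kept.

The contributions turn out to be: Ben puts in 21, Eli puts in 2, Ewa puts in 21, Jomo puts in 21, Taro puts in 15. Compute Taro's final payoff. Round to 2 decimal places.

50.80 hours

Total contributed: 21 + 2 + 21 + 21 + 15 = 80.
Each receives 0.56 × 80 = 44.80 from the shared-resources pool.
Taro keeps 21 − 15 = 6, so Taro's payoff is 6 + 44.80 = 50.80.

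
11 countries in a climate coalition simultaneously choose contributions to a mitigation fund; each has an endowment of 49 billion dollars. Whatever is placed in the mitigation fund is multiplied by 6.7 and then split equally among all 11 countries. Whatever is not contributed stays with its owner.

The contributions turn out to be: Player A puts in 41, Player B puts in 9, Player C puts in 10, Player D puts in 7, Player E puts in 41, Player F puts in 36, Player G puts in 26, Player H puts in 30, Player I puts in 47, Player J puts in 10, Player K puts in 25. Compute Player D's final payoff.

Total contributed: 41 + 9 + 10 + 7 + 41 + 36 + 26 + 30 + 47 + 10 + 25 = 282.
Each receives 6.7 × 282 / 11 = 171.76 from the mitigation fund.
Player D keeps 49 − 7 = 42, so Player D's payoff is 42 + 171.76 = 213.76.

213.76 billion dollars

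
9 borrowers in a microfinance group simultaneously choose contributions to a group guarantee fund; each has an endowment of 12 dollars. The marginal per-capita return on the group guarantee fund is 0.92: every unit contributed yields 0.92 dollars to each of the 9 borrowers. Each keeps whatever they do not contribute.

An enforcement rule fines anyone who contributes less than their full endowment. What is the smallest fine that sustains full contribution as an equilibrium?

Given the others contribute fully, the best deviation is to contribute 0 (any partial contribution still incurs the fine and gives up units whose private return 0.92 is below 1).
Deviating from 12 to 0 saves 12 dollars but forfeits the deviator's share of the drop in the group guarantee fund: 0.92 × 12 = 11.04.
So the deviation gain is 12 − 11.04 = 0.96, and the fine must be at least 0.96 dollars to wipe it out.

0.96 dollars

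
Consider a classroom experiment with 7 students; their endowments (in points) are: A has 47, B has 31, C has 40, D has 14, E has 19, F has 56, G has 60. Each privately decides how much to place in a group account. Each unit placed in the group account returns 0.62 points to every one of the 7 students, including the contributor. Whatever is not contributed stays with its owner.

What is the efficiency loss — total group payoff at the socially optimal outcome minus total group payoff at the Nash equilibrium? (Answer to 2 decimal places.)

The private return per contributed unit is 0.62 < 1 for everyone, so the Nash equilibrium is zero contribution and the group total is Σ E_j = 47 + 31 + 40 + 14 + 19 + 56 + 60 = 267.
Each contributed unit returns 4.340 to the group, so the social optimum is full contribution by everyone: group total = 4.340 × 267 = 1158.78.
Efficiency loss = (4.340 − 1) × 267 = 891.78.

891.78 points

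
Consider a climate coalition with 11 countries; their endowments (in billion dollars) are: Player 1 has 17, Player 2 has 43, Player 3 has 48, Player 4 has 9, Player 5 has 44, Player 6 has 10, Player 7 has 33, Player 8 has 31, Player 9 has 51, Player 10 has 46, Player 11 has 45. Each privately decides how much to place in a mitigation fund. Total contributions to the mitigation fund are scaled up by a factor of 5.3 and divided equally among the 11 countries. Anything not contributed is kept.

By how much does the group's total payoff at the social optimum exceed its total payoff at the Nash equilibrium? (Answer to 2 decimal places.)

The private return per contributed unit is 5.3/11 = 0.4818 < 1 for every player regardless of endowment, so the Nash equilibrium is zero contribution and the group total is Σ E_j = 17 + 43 + 48 + 9 + 44 + 10 + 33 + 31 + 51 + 46 + 45 = 377.
Each contributed unit returns 5.300 to the group, so the social optimum is full contribution by everyone: group total = 5.300 × 377 = 1998.10.
Efficiency loss = (5.300 − 1) × 377 = 1621.10.

1621.10 billion dollars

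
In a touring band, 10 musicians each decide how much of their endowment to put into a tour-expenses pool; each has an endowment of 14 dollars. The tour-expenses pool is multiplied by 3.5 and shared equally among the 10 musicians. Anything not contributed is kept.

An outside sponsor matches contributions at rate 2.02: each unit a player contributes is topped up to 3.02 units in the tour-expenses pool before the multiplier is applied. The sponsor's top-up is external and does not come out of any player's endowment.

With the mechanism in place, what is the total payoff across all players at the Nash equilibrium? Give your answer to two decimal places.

With the mechanism, a contributed unit returns 3.5 × 3.02 / 10 = 1.0570 per unit of net cost to the contributor — now above 1 — so contributing fully is weakly dominant for every player.
At the Nash equilibrium everyone contributes 14. Group total payoff = 3.5 × 3.02 × 140 = 1479.80.

1479.80 dollars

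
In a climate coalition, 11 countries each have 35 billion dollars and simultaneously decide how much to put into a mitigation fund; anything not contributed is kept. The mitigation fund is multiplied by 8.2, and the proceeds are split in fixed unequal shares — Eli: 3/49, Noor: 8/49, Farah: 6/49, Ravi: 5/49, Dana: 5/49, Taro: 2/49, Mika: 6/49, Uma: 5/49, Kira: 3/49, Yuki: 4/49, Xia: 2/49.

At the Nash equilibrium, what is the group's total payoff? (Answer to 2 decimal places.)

A player with share s gets back 8.2·s per unit contributed, so full contribution is dominant for anyone with s > 1/8.2 = 0.1220 and zero contribution is dominant for anyone below.
Noor, Farah and Mika are above the threshold, contributing 35 each; the remaining 8 contribute 0. Total contributed: 105.
The mitigation fund pays out 8.2 × 105 = 861.00 in total (split across the unequal shares, but the aggregate is all that matters for the group sum).
The 8 free-riders keep 35 each, adding 280. Group total = 280 + 861.00 = 1141.00.

1141.00 billion dollars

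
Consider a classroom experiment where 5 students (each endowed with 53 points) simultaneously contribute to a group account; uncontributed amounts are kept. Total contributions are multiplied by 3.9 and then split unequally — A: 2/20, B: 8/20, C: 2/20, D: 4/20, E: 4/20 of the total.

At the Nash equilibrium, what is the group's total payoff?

418.70 points

For player j, contributing a unit is worthwhile iff 3.9 × (j's share) ≥ 1, i.e. iff j's share is at least 0.2564.
The only share above 0.2564 is B's 8/20, contributing 53; the remaining 4 contribute 0. Total contributed: 53.
The group account pays out 3.9 × 53 = 206.70 in total (split across the unequal shares, but the aggregate is all that matters for the group sum).
The 4 free-riders keep 53 each, adding 212. Group total = 212 + 206.70 = 418.70.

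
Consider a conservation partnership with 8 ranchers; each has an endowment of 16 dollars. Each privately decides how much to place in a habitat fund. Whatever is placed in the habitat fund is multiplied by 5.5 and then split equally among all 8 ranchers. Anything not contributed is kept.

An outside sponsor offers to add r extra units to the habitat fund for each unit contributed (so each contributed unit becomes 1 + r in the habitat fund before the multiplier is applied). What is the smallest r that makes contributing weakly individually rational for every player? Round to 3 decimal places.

With matching at rate r, one contributed unit becomes (1 + r) in the habitat fund and returns 5.5 × (1 + r) / 8 to the contributor.
Setting this equal to 1: 1 + r = 8/5.5 = 1.4545.
So the minimum matching rate is r = 1.4545 − 1 = 0.455.

0.455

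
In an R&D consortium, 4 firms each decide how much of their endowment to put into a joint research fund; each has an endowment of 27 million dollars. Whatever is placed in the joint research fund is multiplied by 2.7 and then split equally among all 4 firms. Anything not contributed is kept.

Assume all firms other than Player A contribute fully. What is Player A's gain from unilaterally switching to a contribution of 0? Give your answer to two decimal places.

Switching from a contribution of 27 to 0 lets Player A keep an extra 27 million dollars, but lowers the joint research fund by 27, which costs Player A their own share of that drop: 2.7/4 × 27 = 18.22.
Net gain = 27 − 18.22 = 8.78. The private return per contributed unit (0.6750) is below 1, so free-riding is indeed the best response regardless of what the others do.

8.78 million dollars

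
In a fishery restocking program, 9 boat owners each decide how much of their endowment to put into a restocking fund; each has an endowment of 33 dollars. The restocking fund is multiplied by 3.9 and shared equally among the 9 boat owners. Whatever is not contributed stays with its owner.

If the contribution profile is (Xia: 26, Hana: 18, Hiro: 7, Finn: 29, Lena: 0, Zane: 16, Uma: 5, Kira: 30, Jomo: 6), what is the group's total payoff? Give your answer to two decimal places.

Total contributed: 26 + 18 + 7 + 29 + 0 + 16 + 5 + 30 + 6 = 137; total kept: 9 × 33 − 137 = 160.
The restocking fund pays out 3.9 × 137 = 534.30 in aggregate.
Group total = 160 + 534.30 = 694.30.

694.30 dollars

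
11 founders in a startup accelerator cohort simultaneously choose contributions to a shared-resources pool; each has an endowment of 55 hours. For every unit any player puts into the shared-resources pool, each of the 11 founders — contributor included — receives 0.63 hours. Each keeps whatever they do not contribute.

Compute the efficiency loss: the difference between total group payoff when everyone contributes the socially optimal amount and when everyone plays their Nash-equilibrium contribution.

3587.65 hours

The private return per contributed unit is 0.63 < 1, so contributing 0 is dominant for every player. At the Nash equilibrium everyone keeps their 55, and the group total is 11 × 55 = 605.
Each contributed unit returns 6.930 to the group as a whole (0.63 to each of 11 players), which exceeds 1, so the social optimum is full contribution: group total = 6.930 × 605 = 4192.65.
Efficiency loss = 4192.65 − 605 = 3587.65.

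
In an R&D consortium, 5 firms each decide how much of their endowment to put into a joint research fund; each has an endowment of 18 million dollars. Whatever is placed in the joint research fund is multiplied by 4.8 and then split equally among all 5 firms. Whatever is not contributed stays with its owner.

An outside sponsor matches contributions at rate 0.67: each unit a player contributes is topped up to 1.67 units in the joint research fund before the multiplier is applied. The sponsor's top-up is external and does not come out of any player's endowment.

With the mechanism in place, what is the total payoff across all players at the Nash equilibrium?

The effective private return per unit is now 4.8 × 1.67 / 5 = 1.6032 > 1, so every player's dominant strategy flips to full contribution.
So the Nash equilibrium is full contribution by all 5; the group earns 4.8 × 1.67 × 90 = 721.44.

721.44 million dollars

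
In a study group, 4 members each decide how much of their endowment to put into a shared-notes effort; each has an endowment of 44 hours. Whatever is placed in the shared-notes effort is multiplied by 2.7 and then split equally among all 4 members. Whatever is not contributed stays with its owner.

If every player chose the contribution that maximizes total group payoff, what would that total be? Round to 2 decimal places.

Each contributed unit returns 2.700 to the group as a whole (0.6750 to each of 4 players), which exceeds 1, so the social optimum is full contribution: group total = 2.700 × 176 = 475.20.

475.20 hours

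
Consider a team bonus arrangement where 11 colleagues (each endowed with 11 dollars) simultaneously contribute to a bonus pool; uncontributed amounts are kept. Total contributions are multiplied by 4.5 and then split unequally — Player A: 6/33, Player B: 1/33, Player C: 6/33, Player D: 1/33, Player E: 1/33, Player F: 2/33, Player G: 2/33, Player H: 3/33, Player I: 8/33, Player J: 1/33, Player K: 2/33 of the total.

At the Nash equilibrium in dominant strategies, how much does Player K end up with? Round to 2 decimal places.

Player j's private return per contributed unit is 4.5 × (j's share). Contributing is weakly dominant for j when that share is at least 1/4.5 = 0.2222, and contributing 0 is dominant otherwise.
Player I alone (share 8/33) is above the threshold, contributing 11; the remaining 10 contribute 0. Total contributed: 11.
Player K keeps 11 and receives 4.5 × 11 × 2/33 = 3.00 from the bonus pool, for a payoff of 14.00.

14.00 dollars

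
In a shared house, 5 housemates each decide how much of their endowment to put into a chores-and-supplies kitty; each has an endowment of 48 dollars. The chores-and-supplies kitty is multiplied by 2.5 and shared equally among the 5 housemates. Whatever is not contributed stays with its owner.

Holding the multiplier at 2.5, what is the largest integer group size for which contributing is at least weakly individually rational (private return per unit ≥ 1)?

Private return per unit is 2.5/(group size), which is ≥ 1 whenever the group size is ≤ 2.5.
The largest such integer is 2.

2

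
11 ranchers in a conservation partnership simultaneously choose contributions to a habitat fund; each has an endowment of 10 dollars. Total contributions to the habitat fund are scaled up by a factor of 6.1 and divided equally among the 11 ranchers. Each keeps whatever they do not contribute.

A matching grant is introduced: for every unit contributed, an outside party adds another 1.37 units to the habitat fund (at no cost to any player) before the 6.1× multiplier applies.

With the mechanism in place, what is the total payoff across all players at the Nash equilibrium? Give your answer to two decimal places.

1590.27 dollars

The effective private return per unit is now 6.1 × 2.37 / 11 = 1.3143 > 1, so every player's dominant strategy flips to full contribution.
So the Nash equilibrium is full contribution by all 11; the group earns 6.1 × 2.37 × 110 = 1590.27.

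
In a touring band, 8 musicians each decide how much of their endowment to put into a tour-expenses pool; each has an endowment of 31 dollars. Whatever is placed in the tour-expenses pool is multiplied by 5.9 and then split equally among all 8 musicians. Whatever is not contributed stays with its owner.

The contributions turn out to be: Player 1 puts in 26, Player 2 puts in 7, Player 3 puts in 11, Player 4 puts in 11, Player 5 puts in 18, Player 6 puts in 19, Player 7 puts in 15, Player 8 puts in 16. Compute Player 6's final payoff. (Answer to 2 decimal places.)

Total contributed: 26 + 7 + 11 + 11 + 18 + 19 + 15 + 16 = 123.
Each receives 5.9 × 123 / 8 = 90.71 from the tour-expenses pool.
Player 6 keeps 31 − 19 = 12, so Player 6's payoff is 12 + 90.71 = 102.71.

102.71 dollars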